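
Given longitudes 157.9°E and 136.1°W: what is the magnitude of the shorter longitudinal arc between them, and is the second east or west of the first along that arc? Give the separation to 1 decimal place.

66.0° east

Raw difference: -136.1 − 157.9 = -294.0°.
Normalise into (−180°, 180°]: -294.0° + 360° = 66.0°.
Positive ⇒ the second point lies to the east; separation 66.0°.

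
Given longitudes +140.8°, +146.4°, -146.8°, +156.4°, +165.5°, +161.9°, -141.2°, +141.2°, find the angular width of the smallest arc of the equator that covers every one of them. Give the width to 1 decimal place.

78.0°

Sort the longitudes: -146.8°, -141.2°, +140.8°, +141.2°, +146.4°, +156.4°, +161.9°, +165.5°.
Eastward gaps between consecutive values (wrapping around): 5.6°, 282.0°, 0.4°, 5.2°, 10.0°, 5.5°, 3.6°, 47.7°.
Largest gap = 282.0° ⇒ minimal covering band is its complement: 360° − 282.0° = 78.0°.
Band runs from +140.8° eastward to -141.2°, crossing the antimeridian.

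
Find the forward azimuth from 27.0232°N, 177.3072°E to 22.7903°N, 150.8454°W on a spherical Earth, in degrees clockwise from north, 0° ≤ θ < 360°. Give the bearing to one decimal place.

Δλ = -150.8454 − 177.3072 = -328.1526°; wrapped into (−180°, 180°]: 31.8474°.
θ = atan2( sin Δλ · cos φ₂ , cos φ₁ · sin φ₂ − sin φ₁ · cos φ₂ · cos Δλ )
  = atan2(0.48646, -0.01075) = 91.266° → normalised to [0°, 360°): 91.266°.

91.3°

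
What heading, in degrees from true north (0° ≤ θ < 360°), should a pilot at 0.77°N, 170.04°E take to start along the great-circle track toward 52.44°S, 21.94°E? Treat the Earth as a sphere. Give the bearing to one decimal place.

Δλ = 21.94 − 170.04 = -148.10°.
θ = atan2( sin Δλ · cos φ₂ , cos φ₁ · sin φ₂ − sin φ₁ · cos φ₂ · cos Δλ )
  = atan2(-0.32213, -0.78569) = -157.706° → normalised to [0°, 360°): 202.294°.

202.3°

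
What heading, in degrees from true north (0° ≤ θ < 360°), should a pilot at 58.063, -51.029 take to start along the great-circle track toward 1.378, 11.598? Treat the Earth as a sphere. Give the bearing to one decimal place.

Δλ = 11.598 − -51.029 = 62.627°.
θ = atan2( sin Δλ · cos φ₂ , cos φ₁ · sin φ₂ − sin φ₁ · cos φ₂ · cos Δλ )
  = atan2(0.88778, -0.37735) = 113.028° → normalised to [0°, 360°): 113.028°.

113.0°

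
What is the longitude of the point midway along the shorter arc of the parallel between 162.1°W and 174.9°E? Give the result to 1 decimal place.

173.6°W

Signed shortest Δλ from -162.1° to +174.9° is -23.0°.
Midpoint longitude = -162.1° + (-23.0°)/2 = -162.1° − 11.5° = -173.6°.
(The naïve average (-162.1 + +174.9)/2 = 6.4° is on the wrong side of the globe.)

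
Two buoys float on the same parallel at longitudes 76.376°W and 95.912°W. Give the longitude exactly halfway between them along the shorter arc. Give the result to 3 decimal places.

Signed shortest Δλ from -76.376° to -95.912° is -19.536°.
Midpoint longitude = -76.376° + (-19.536°)/2 = -76.376° − 9.768° = -86.144°.

86.144°W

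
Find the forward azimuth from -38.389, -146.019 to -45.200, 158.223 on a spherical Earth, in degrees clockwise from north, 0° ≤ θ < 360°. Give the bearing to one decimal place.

242.0°

Δλ = 158.223 − -146.019 = 304.242°; wrapped into (−180°, 180°]: -55.758°.
θ = atan2( sin Δλ · cos φ₂ , cos φ₁ · sin φ₂ − sin φ₁ · cos φ₂ · cos Δλ )
  = atan2(-0.58250, -0.30995) = -118.018° → normalised to [0°, 360°): 241.982°.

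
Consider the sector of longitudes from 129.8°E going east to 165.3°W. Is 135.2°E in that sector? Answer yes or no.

Band width going east from +129.8° to -165.3°: ((-165.3 − 129.8) mod 360) = 64.9°.
Offset of +135.2° east of the west edge: ((135.2 − 129.8) mod 360) = 5.4°.
5.4° ≤ 64.9° ⇒ inside.

Yes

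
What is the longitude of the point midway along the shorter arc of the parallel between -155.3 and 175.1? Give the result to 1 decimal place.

-170.1°

Signed shortest Δλ from -155.3° to +175.1° is -29.6°.
Midpoint longitude = -155.3° + (-29.6°)/2 = -155.3° − 14.8° = -170.1°.
(The naïve average (-155.3 + +175.1)/2 = 9.9° is on the wrong side of the globe.)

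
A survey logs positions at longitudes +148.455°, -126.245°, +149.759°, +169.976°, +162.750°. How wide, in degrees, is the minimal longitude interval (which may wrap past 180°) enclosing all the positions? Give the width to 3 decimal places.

Sort the longitudes: -126.245°, +148.455°, +149.759°, +162.750°, +169.976°.
Eastward gaps between consecutive values (wrapping around): 274.700°, 1.304°, 12.991°, 7.226°, 63.779°.
Largest gap = 274.700° ⇒ minimal covering band is its complement: 360° − 274.700° = 85.300°.
Band runs from +148.455° eastward to -126.245°, crossing the antimeridian.

85.300°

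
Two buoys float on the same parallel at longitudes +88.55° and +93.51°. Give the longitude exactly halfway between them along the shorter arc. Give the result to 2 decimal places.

+91.03°

Signed shortest Δλ from +88.55° to +93.51° is +4.96°.
Midpoint longitude = +88.55° + (+4.96°)/2 = +88.55° + 2.48° = +91.03°.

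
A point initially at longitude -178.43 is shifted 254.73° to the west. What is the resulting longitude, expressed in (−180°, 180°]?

-73.16°

Start at -178.43°; shift −254.73° → -433.16°.
-433.16° lies outside (−180°, 180°]; add 360° → -73.16°.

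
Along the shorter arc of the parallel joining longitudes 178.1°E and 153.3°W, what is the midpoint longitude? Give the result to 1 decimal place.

Signed shortest Δλ from +178.1° to -153.3° is +28.6°.
Midpoint longitude = +178.1° + (+28.6°)/2 = +178.1° + 14.3° = +192.4°.
Normalise into (−180°, 180°]: -167.6°.
(The naïve average (+178.1 + -153.3)/2 = 12.4° is on the wrong side of the globe.)

167.6°W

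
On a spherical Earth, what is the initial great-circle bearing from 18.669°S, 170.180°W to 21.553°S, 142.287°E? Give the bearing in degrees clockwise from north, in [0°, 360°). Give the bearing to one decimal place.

257.9°

Δλ = 142.287 − -170.180 = 312.467°; wrapped into (−180°, 180°]: -47.533°.
θ = atan2( sin Δλ · cos φ₂ , cos φ₁ · sin φ₂ − sin φ₁ · cos φ₂ · cos Δλ )
  = atan2(-0.68609, -0.14702) = -102.095° → normalised to [0°, 360°): 257.905°.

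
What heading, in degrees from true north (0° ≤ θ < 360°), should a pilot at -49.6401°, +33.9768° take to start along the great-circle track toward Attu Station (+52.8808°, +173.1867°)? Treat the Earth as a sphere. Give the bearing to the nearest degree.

Δλ = 173.1867 − 33.9768 = 139.2099°.
θ = atan2( sin Δλ · cos φ₂ , cos φ₁ · sin φ₂ − sin φ₁ · cos φ₂ · cos Δλ )
  = atan2(0.39424, 0.16822) = 66.892° → normalised to [0°, 360°): 66.892°.

67°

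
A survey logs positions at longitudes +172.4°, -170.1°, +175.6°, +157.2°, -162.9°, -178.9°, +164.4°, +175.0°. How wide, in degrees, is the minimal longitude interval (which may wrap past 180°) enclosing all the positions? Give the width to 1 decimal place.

Sort the longitudes: -178.9°, -170.1°, -162.9°, +157.2°, +164.4°, +172.4°, +175.0°, +175.6°.
Eastward gaps between consecutive values (wrapping around): 8.8°, 7.2°, 320.1°, 7.2°, 8.0°, 2.6°, 0.6°, 5.5°.
Largest gap = 320.1° ⇒ minimal covering band is its complement: 360° − 320.1° = 39.9°.
Band runs from +157.2° eastward to -162.9°, crossing the antimeridian.

39.9°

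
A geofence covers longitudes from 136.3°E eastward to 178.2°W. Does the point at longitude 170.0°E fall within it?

Yes

Band width going east from +136.3° to -178.2°: ((-178.2 − 136.3) mod 360) = 45.5°.
Offset of +170.0° east of the west edge: ((170.0 − 136.3) mod 360) = 33.7°.
33.7° ≤ 45.5° ⇒ inside.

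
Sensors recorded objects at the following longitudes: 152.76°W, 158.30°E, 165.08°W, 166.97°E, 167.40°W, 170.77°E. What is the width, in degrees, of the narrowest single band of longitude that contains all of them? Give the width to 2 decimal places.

48.94°

Sort the longitudes: -167.40°, -165.08°, -152.76°, +158.30°, +166.97°, +170.77°.
Eastward gaps between consecutive values (wrapping around): 2.32°, 12.32°, 311.06°, 8.67°, 3.80°, 21.83°.
Largest gap = 311.06° ⇒ minimal covering band is its complement: 360° − 311.06° = 48.94°.
Band runs from +158.30° eastward to -152.76°, crossing the antimeridian.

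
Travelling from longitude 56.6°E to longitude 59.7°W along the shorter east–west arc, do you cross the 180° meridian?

No

Signed shortest Δλ = ((-59.7 − 56.6 + 180) mod 360) − 180 = -116.3°.
Going west by 116.3° from +56.6° reaches -59.7° without touching 180°.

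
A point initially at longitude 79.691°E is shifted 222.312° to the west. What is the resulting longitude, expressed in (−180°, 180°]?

Start at +79.691°; shift −222.312° → -142.621°.
-142.621° already lies in (−180°, 180°].

142.621°W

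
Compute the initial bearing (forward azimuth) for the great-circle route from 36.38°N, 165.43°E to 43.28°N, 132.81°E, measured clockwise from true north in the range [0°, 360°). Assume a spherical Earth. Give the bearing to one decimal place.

295.6°

Δλ = 132.81 − 165.43 = -32.62°.
θ = atan2( sin Δλ · cos φ₂ , cos φ₁ · sin φ₂ − sin φ₁ · cos φ₂ · cos Δλ )
  = atan2(-0.39245, 0.18825) = -64.374° → normalised to [0°, 360°): 295.626°.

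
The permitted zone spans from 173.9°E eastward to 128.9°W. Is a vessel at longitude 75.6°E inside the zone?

Band width going east from +173.9° to -128.9°: ((-128.9 − 173.9) mod 360) = 57.2°.
Offset of +75.6° east of the west edge: ((75.6 − 173.9) mod 360) = 261.7°.
261.7° > 57.2° ⇒ outside.

No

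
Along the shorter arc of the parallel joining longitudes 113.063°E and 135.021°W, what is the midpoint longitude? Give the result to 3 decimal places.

Signed shortest Δλ from +113.063° to -135.021° is +111.916°.
Midpoint longitude = +113.063° + (+111.916°)/2 = +113.063° + 55.958° = +169.021°.
(The naïve average (+113.063 + -135.021)/2 = -10.979° is on the wrong side of the globe.)

169.021°E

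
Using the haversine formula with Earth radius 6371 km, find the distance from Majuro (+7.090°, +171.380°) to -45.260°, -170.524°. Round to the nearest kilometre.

6095 km

Δλ = -170.524 − 171.380 = -341.904°; wrapped into (−180°, 180°]: 18.096°.
Δφ = -45.260 − 7.090 = -52.350°.
a = sin²(Δφ/2) + cos φ₁ · cos φ₂ · sin²(Δλ/2) = 0.211857.
c = 2·atan2(√a, √(1−a)) = 0.95662 rad → d = 6371·c ≈ 6094.62 km.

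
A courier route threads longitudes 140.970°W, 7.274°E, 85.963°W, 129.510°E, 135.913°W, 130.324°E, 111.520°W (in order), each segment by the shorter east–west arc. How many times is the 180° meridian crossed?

Leg 1: -140.970° → +7.274°, shortest Δλ = 148.244° (east) — does not cross 180°.
Leg 2: +7.274° → -85.963°, shortest Δλ = -93.237° (west) — does not cross 180°.
Leg 3: -85.963° → +129.510°, shortest Δλ = -144.527° (west) — crosses 180°.
Leg 4: +129.510° → -135.913°, shortest Δλ = 94.577° (east) — crosses 180°.
Leg 5: -135.913° → +130.324°, shortest Δλ = -93.763° (west) — crosses 180°.
Leg 6: +130.324° → -111.520°, shortest Δλ = 118.156° (east) — crosses 180°.
Total crossings: 4.

4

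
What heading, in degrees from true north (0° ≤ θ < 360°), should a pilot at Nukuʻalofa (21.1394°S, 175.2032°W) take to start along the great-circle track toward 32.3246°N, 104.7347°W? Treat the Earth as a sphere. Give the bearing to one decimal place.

53.0°

Δλ = -104.7347 − -175.2032 = 70.4685°.
θ = atan2( sin Δλ · cos φ₂ , cos φ₁ · sin φ₂ − sin φ₁ · cos φ₂ · cos Δλ )
  = atan2(0.79641, 0.60062) = 52.978° → normalised to [0°, 360°): 52.978°.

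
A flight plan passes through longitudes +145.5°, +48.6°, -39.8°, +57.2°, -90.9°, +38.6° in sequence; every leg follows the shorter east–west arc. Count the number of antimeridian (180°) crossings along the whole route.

0

Leg 1: +145.5° → +48.6°, shortest Δλ = -96.9° (west) — does not cross 180°.
Leg 2: +48.6° → -39.8°, shortest Δλ = -88.4° (west) — does not cross 180°.
Leg 3: -39.8° → +57.2°, shortest Δλ = 97.0° (east) — does not cross 180°.
Leg 4: +57.2° → -90.9°, shortest Δλ = -148.1° (west) — does not cross 180°.
Leg 5: -90.9° → +38.6°, shortest Δλ = 129.5° (east) — does not cross 180°.
Total crossings: 0.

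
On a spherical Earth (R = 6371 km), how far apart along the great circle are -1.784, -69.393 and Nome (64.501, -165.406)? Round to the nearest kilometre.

10474 km

Δλ = -165.406 − -69.393 = -96.013°.
Δφ = 64.501 − -1.784 = 66.285°.
a = sin²(Δφ/2) + cos φ₁ · cos φ₂ · sin²(Δλ/2) = 0.536587.
c = 2·atan2(√a, √(1−a)) = 1.64404 rad → d = 6371·c ≈ 10474.15 km.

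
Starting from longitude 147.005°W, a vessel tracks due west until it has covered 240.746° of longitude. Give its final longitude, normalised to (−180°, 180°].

27.751°W

Start at -147.005°; shift −240.746° → -387.751°.
-387.751° lies outside (−180°, 180°]; add 360° → -27.751°.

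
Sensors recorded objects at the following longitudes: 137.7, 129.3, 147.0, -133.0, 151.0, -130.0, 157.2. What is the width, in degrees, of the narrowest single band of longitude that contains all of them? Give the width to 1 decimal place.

Sort the longitudes: -133.0°, -130.0°, +129.3°, +137.7°, +147.0°, +151.0°, +157.2°.
Eastward gaps between consecutive values (wrapping around): 3.0°, 259.3°, 8.4°, 9.3°, 4.0°, 6.2°, 69.8°.
Largest gap = 259.3° ⇒ minimal covering band is its complement: 360° − 259.3° = 100.7°.
Band runs from +129.3° eastward to -130.0°, crossing the antimeridian.

100.7°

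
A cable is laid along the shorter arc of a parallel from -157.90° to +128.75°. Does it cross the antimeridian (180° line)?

Yes

Naïve |128.75 − -157.90| = 286.65° > 180°, so the shorter arc goes the other way round — across 180°.
Signed shortest Δλ = ((128.75 − -157.90 + 180) mod 360) − 180 = -73.35°.
Going west by 73.35° from -157.90° passes through 180° before reaching +128.75°.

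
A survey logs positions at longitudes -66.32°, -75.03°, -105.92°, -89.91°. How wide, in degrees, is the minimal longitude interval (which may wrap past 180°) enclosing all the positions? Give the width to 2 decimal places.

Sort the longitudes: -105.92°, -89.91°, -75.03°, -66.32°.
Eastward gaps between consecutive values (wrapping around): 16.01°, 14.88°, 8.71°, 320.40°.
Largest gap = 320.40° ⇒ minimal covering band is its complement: 360° − 320.40° = 39.60°.
Band runs from -105.92° eastward to -66.32°.

39.60°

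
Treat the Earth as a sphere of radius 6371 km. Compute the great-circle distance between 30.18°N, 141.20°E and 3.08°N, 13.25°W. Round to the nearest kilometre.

15428 km

Δλ = -13.25 − 141.20 = -154.45°.
Δφ = 3.08 − 30.18 = -27.10°.
a = sin²(Δφ/2) + cos φ₁ · cos φ₂ · sin²(Δλ/2) = 0.875889.
c = 2·atan2(√a, √(1−a)) = 2.42155 rad → d = 6371·c ≈ 15427.69 km.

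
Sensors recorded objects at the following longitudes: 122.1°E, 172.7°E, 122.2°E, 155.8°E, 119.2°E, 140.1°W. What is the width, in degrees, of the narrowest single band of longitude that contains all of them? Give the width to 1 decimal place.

100.7°

Sort the longitudes: -140.1°, +119.2°, +122.1°, +122.2°, +155.8°, +172.7°.
Eastward gaps between consecutive values (wrapping around): 259.3°, 2.9°, 0.1°, 33.6°, 16.9°, 47.2°.
Largest gap = 259.3° ⇒ minimal covering band is its complement: 360° − 259.3° = 100.7°.
Band runs from +119.2° eastward to -140.1°, crossing the antimeridian.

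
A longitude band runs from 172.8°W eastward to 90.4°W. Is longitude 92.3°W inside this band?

Yes

Band width going east from -172.8° to -90.4°: ((-90.4 − -172.8) mod 360) = 82.4°.
Offset of -92.3° east of the west edge: ((-92.3 − -172.8) mod 360) = 80.5°.
80.5° ≤ 82.4° ⇒ inside.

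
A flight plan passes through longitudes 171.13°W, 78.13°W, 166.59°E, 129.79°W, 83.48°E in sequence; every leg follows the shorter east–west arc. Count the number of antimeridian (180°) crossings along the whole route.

3

Leg 1: -171.13° → -78.13°, shortest Δλ = 93.0° (east) — does not cross 180°.
Leg 2: -78.13° → +166.59°, shortest Δλ = -115.28° (west) — crosses 180°.
Leg 3: +166.59° → -129.79°, shortest Δλ = 63.62° (east) — crosses 180°.
Leg 4: -129.79° → +83.48°, shortest Δλ = -146.73° (west) — crosses 180°.
Total crossings: 3.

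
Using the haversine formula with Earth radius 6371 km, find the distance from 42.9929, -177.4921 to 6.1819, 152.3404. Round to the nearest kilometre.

Δλ = 152.3404 − -177.4921 = 329.8325°; wrapped into (−180°, 180°]: -30.1675°.
Δφ = 6.1819 − 42.9929 = -36.8110°.
a = sin²(Δφ/2) + cos φ₁ · cos φ₂ · sin²(Δλ/2) = 0.148937.
c = 2·atan2(√a, √(1−a)) = 0.79242 rad → d = 6371·c ≈ 5048.49 km.

5048 km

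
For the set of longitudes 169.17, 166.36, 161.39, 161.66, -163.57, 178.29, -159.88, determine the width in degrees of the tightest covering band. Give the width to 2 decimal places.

Sort the longitudes: -163.57°, -159.88°, +161.39°, +161.66°, +166.36°, +169.17°, +178.29°.
Eastward gaps between consecutive values (wrapping around): 3.69°, 321.27°, 0.27°, 4.70°, 2.81°, 9.12°, 18.14°.
Largest gap = 321.27° ⇒ minimal covering band is its complement: 360° − 321.27° = 38.73°.
Band runs from +161.39° eastward to -159.88°, crossing the antimeridian.

38.73°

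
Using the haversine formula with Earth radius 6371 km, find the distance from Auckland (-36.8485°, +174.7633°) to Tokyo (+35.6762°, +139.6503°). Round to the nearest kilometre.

8842 km

Δλ = 139.6503 − 174.7633 = -35.1130°.
Δφ = 35.6762 − -36.8485 = 72.5247°.
a = sin²(Δφ/2) + cos φ₁ · cos φ₂ · sin²(Δλ/2) = 0.409000.
c = 2·atan2(√a, √(1−a)) = 1.38778 rad → d = 6371·c ≈ 8841.53 km.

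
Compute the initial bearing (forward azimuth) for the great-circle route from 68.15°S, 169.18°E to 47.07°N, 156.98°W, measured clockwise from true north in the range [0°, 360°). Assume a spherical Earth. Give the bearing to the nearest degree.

25°

Δλ = -156.98 − 169.18 = -326.16°; wrapped into (−180°, 180°]: 33.84°.
θ = atan2( sin Δλ · cos φ₂ , cos φ₁ · sin φ₂ − sin φ₁ · cos φ₂ · cos Δλ )
  = atan2(0.37929, 0.79759) = 25.433° → normalised to [0°, 360°): 25.433°.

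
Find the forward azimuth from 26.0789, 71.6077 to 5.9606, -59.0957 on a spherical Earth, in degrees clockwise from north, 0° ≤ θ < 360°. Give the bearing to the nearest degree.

297°

Δλ = -59.0957 − 71.6077 = -130.7034°.
θ = atan2( sin Δλ · cos φ₂ , cos φ₁ · sin φ₂ − sin φ₁ · cos φ₂ · cos Δλ )
  = atan2(-0.75400, 0.37841) = -63.349° → normalised to [0°, 360°): 296.651°.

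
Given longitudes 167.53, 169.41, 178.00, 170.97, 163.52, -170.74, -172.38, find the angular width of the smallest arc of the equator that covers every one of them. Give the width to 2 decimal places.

Sort the longitudes: -172.38°, -170.74°, +163.52°, +167.53°, +169.41°, +170.97°, +178.00°.
Eastward gaps between consecutive values (wrapping around): 1.64°, 334.26°, 4.01°, 1.88°, 1.56°, 7.03°, 9.62°.
Largest gap = 334.26° ⇒ minimal covering band is its complement: 360° − 334.26° = 25.74°.
Band runs from +163.52° eastward to -170.74°, crossing the antimeridian.

25.74°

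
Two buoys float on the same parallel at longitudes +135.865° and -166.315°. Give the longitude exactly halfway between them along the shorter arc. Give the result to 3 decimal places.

Signed shortest Δλ from +135.865° to -166.315° is +57.820°.
Midpoint longitude = +135.865° + (+57.820°)/2 = +135.865° + 28.910° = +164.775°.
(The naïve average (+135.865 + -166.315)/2 = -15.225° is on the wrong side of the globe.)

+164.775°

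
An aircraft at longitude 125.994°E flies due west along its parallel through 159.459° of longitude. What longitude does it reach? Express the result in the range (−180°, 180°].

Start at +125.994°; shift −159.459° → -33.465°.
-33.465° already lies in (−180°, 180°].

33.465°W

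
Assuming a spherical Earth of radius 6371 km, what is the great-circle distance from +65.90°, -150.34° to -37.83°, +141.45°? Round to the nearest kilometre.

12911 km

Δλ = 141.45 − -150.34 = 291.79°; wrapped into (−180°, 180°]: -68.21°.
Δφ = -37.83 − 65.90 = -103.73°.
a = sin²(Δφ/2) + cos φ₁ · cos φ₂ · sin²(Δλ/2) = 0.720071.
c = 2·atan2(√a, √(1−a)) = 2.02655 rad → d = 6371·c ≈ 12911.17 km.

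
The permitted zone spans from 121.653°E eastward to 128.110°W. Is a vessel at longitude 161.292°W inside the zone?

Band width going east from +121.653° to -128.110°: ((-128.110 − 121.653) mod 360) = 110.237°.
Offset of -161.292° east of the west edge: ((-161.292 − 121.653) mod 360) = 77.055°.
77.055° ≤ 110.237° ⇒ inside.

Yes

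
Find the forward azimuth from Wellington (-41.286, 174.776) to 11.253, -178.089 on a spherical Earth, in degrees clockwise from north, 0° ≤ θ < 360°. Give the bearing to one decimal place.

Δλ = -178.089 − 174.776 = -352.865°; wrapped into (−180°, 180°]: 7.135°.
θ = atan2( sin Δλ · cos φ₂ , cos φ₁ · sin φ₂ − sin φ₁ · cos φ₂ · cos Δλ )
  = atan2(0.12182, 0.78876) = 8.780° → normalised to [0°, 360°): 8.780°.

8.8°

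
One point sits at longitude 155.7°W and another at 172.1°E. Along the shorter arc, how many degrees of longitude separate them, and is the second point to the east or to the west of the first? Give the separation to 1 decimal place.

32.2° west

Raw difference: 172.1 − -155.7 = 327.8°.
Normalise into (−180°, 180°]: 327.8° − 360° = -32.2°.
Negative ⇒ the second point lies to the west; separation 32.2°.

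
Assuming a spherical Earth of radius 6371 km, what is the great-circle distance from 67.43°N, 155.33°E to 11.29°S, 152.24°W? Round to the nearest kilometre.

9697 km

Δλ = -152.24 − 155.33 = -307.57°; wrapped into (−180°, 180°]: 52.43°.
Δφ = -11.29 − 67.43 = -78.72°.
a = sin²(Δφ/2) + cos φ₁ · cos φ₂ · sin²(Δλ/2) = 0.475644.
c = 2·atan2(√a, √(1−a)) = 1.52206 rad → d = 6371·c ≈ 9697.07 km.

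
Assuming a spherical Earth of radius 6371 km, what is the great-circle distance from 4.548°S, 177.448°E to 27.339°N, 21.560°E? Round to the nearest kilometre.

16416 km

Δλ = 21.560 − 177.448 = -155.888°.
Δφ = 27.339 − -4.548 = 31.887°.
a = sin²(Δφ/2) + cos φ₁ · cos φ₂ · sin²(Δλ/2) = 0.922331.
c = 2·atan2(√a, √(1−a)) = 2.57673 rad → d = 6371·c ≈ 16416.35 km.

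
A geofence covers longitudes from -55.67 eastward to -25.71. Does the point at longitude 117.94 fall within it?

Band width going east from -55.67° to -25.71°: ((-25.71 − -55.67) mod 360) = 29.96°.
Offset of +117.94° east of the west edge: ((117.94 − -55.67) mod 360) = 173.61°.
173.61° > 29.96° ⇒ outside.

No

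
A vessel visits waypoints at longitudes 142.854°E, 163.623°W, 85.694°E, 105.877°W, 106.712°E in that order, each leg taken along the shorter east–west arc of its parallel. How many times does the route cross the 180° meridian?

Leg 1: +142.854° → -163.623°, shortest Δλ = 53.523° (east) — crosses 180°.
Leg 2: -163.623° → +85.694°, shortest Δλ = -110.683° (west) — crosses 180°.
Leg 3: +85.694° → -105.877°, shortest Δλ = 168.429° (east) — crosses 180°.
Leg 4: -105.877° → +106.712°, shortest Δλ = -147.411° (west) — crosses 180°.
Total crossings: 4.

4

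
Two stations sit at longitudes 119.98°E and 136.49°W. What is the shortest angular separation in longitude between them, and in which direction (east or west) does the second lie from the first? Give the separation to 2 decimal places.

Raw difference: -136.49 − 119.98 = -256.47°.
Normalise into (−180°, 180°]: -256.47° + 360° = 103.53°.
Positive ⇒ the second point lies to the east; separation 103.53°.

103.53° east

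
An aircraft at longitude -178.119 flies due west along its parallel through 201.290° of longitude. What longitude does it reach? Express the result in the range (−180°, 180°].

Start at -178.119°; shift −201.290° → -379.409°.
-379.409° lies outside (−180°, 180°]; add 360° → -19.409°.

-19.409°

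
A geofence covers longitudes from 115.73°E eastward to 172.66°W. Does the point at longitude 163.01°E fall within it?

Yes

Band width going east from +115.73° to -172.66°: ((-172.66 − 115.73) mod 360) = 71.61°.
Offset of +163.01° east of the west edge: ((163.01 − 115.73) mod 360) = 47.28°.
47.28° ≤ 71.61° ⇒ inside.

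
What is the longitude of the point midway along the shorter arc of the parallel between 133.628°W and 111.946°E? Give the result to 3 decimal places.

Signed shortest Δλ from -133.628° to +111.946° is -114.426°.
Midpoint longitude = -133.628° + (-114.426°)/2 = -133.628° − 57.213° = -190.841°.
Normalise into (−180°, 180°]: +169.159°.
(The naïve average (-133.628 + +111.946)/2 = -10.841° is on the wrong side of the globe.)

169.159°E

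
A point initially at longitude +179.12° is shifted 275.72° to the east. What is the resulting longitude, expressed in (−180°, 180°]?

+94.84°

Start at +179.12°; shift +275.72° → +454.84°.
+454.84° lies outside (−180°, 180°]; subtract 360° → +94.84°.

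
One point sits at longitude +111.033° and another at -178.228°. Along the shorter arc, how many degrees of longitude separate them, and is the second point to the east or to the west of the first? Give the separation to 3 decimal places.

Raw difference: -178.228 − 111.033 = -289.261°.
Normalise into (−180°, 180°]: -289.261° + 360° = 70.739°.
Positive ⇒ the second point lies to the east; separation 70.739°.

70.739° east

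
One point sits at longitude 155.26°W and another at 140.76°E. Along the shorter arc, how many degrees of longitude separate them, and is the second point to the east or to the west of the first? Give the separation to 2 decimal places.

63.98° west

Raw difference: 140.76 − -155.26 = 296.02°.
Normalise into (−180°, 180°]: 296.02° − 360° = -63.98°.
Negative ⇒ the second point lies to the west; separation 63.98°.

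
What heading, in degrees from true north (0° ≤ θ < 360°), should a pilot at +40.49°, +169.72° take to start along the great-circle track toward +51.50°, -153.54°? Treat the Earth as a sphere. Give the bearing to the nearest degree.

Δλ = -153.54 − 169.72 = -323.26°; wrapped into (−180°, 180°]: 36.74°.
θ = atan2( sin Δλ · cos φ₂ , cos φ₁ · sin φ₂ − sin φ₁ · cos φ₂ · cos Δλ )
  = atan2(0.37238, 0.27127) = 53.927° → normalised to [0°, 360°): 53.927°.

54°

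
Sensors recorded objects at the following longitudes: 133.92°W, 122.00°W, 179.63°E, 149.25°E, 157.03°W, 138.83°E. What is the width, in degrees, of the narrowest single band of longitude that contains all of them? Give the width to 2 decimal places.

Sort the longitudes: -157.03°, -133.92°, -122.00°, +138.83°, +149.25°, +179.63°.
Eastward gaps between consecutive values (wrapping around): 23.11°, 11.92°, 260.83°, 10.42°, 30.38°, 23.34°.
Largest gap = 260.83° ⇒ minimal covering band is its complement: 360° − 260.83° = 99.17°.
Band runs from +138.83° eastward to -122.00°, crossing the antimeridian.

99.17°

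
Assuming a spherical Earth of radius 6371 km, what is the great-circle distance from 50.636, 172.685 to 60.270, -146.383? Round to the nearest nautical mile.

1479 nmi

Δλ = -146.383 − 172.685 = -319.068°; wrapped into (−180°, 180°]: 40.932°.
Δφ = 60.270 − 50.636 = 9.634°.
a = sin²(Δφ/2) + cos φ₁ · cos φ₂ · sin²(Δλ/2) = 0.045505.
c = 2·atan2(√a, √(1−a)) = 0.42994 rad → d = 6371·c ≈ 2739.15 km ≈ 1479.03 nmi.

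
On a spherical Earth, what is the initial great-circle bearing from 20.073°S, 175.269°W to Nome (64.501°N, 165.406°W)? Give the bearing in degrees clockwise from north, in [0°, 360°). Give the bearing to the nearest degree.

Δλ = -165.406 − -175.269 = 9.863°.
θ = atan2( sin Δλ · cos φ₂ , cos φ₁ · sin φ₂ − sin φ₁ · cos φ₂ · cos Δλ )
  = atan2(0.07374, 0.99334) = 4.246° → normalised to [0°, 360°): 4.246°.

4°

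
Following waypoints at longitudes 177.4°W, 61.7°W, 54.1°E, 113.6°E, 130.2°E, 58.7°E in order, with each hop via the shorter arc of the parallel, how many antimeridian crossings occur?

Leg 1: -177.4° → -61.7°, shortest Δλ = 115.7° (east) — does not cross 180°.
Leg 2: -61.7° → +54.1°, shortest Δλ = 115.8° (east) — does not cross 180°.
Leg 3: +54.1° → +113.6°, shortest Δλ = 59.5° (east) — does not cross 180°.
Leg 4: +113.6° → +130.2°, shortest Δλ = 16.6° (east) — does not cross 180°.
Leg 5: +130.2° → +58.7°, shortest Δλ = -71.5° (west) — does not cross 180°.
Total crossings: 0.

0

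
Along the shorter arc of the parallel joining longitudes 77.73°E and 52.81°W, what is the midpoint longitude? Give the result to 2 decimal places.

12.46°E

Signed shortest Δλ from +77.73° to -52.81° is -130.54°.
Midpoint longitude = +77.73° + (-130.54°)/2 = +77.73° − 65.27° = +12.46°.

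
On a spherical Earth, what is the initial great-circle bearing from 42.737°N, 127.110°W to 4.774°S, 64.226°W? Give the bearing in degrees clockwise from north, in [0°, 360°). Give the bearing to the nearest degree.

Δλ = -64.226 − -127.110 = 62.884°.
θ = atan2( sin Δλ · cos φ₂ , cos φ₁ · sin φ₂ − sin φ₁ · cos φ₂ · cos Δλ )
  = atan2(0.88700, -0.36937) = 112.608° → normalised to [0°, 360°): 112.608°.

113°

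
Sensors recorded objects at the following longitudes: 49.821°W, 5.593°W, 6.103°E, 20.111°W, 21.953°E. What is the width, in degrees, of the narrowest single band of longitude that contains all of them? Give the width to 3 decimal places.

71.774°

Sort the longitudes: -49.821°, -20.111°, -5.593°, +6.103°, +21.953°.
Eastward gaps between consecutive values (wrapping around): 29.710°, 14.518°, 11.696°, 15.850°, 288.226°.
Largest gap = 288.226° ⇒ minimal covering band is its complement: 360° − 288.226° = 71.774°.
Band runs from -49.821° eastward to +21.953°.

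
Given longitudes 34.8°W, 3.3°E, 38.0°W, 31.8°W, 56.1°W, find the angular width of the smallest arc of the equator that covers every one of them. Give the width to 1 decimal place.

Sort the longitudes: -56.1°, -38.0°, -34.8°, -31.8°, +3.3°.
Eastward gaps between consecutive values (wrapping around): 18.1°, 3.2°, 3.0°, 35.1°, 300.6°.
Largest gap = 300.6° ⇒ minimal covering band is its complement: 360° − 300.6° = 59.4°.
Band runs from -56.1° eastward to +3.3°.

59.4°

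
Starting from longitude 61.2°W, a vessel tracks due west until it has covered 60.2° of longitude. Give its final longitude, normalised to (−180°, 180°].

121.4°W

Start at -61.2°; shift −60.2° → -121.4°.
-121.4° already lies in (−180°, 180°].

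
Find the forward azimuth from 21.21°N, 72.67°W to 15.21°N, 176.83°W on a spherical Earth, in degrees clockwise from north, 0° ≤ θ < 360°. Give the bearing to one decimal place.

289.4°

Δλ = -176.83 − -72.67 = -104.16°.
θ = atan2( sin Δλ · cos φ₂ , cos φ₁ · sin φ₂ − sin φ₁ · cos φ₂ · cos Δλ )
  = atan2(-0.93565, 0.32999) = -70.573° → normalised to [0°, 360°): 289.427°.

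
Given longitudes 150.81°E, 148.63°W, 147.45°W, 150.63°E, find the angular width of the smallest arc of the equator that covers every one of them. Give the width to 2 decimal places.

Sort the longitudes: -148.63°, -147.45°, +150.63°, +150.81°.
Eastward gaps between consecutive values (wrapping around): 1.18°, 298.08°, 0.18°, 60.56°.
Largest gap = 298.08° ⇒ minimal covering band is its complement: 360° − 298.08° = 61.92°.
Band runs from +150.63° eastward to -147.45°, crossing the antimeridian.

61.92°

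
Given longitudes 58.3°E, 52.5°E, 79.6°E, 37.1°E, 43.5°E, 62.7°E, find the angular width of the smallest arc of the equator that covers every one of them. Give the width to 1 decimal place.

Sort the longitudes: +37.1°, +43.5°, +52.5°, +58.3°, +62.7°, +79.6°.
Eastward gaps between consecutive values (wrapping around): 6.4°, 9.0°, 5.8°, 4.4°, 16.9°, 317.5°.
Largest gap = 317.5° ⇒ minimal covering band is its complement: 360° − 317.5° = 42.5°.
Band runs from +37.1° eastward to +79.6°.

42.5°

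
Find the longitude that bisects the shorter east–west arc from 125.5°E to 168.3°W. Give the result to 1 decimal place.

Signed shortest Δλ from +125.5° to -168.3° is +66.2°.
Midpoint longitude = +125.5° + (+66.2°)/2 = +125.5° + 33.1° = +158.6°.
(The naïve average (+125.5 + -168.3)/2 = -21.4° is on the wrong side of the globe.)

158.6°E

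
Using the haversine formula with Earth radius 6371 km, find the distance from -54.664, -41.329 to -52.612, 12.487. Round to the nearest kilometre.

3468 km

Δλ = 12.487 − -41.329 = 53.816°.
Δφ = -52.612 − -54.664 = 2.052°.
a = sin²(Δφ/2) + cos φ₁ · cos φ₂ · sin²(Δλ/2) = 0.072248.
c = 2·atan2(√a, √(1−a)) = 0.54427 rad → d = 6371·c ≈ 3467.57 km.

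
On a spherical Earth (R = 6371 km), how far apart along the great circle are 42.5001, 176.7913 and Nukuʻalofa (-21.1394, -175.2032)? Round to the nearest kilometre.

7124 km

Δλ = -175.2032 − 176.7913 = -351.9945°; wrapped into (−180°, 180°]: 8.0055°.
Δφ = -21.1394 − 42.5001 = -63.6395°.
a = sin²(Δφ/2) + cos φ₁ · cos φ₂ · sin²(Δλ/2) = 0.281342.
c = 2·atan2(√a, √(1−a)) = 1.11818 rad → d = 6371·c ≈ 7123.95 km.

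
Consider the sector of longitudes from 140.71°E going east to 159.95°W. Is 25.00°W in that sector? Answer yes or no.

Band width going east from +140.71° to -159.95°: ((-159.95 − 140.71) mod 360) = 59.34°.
Offset of -25.00° east of the west edge: ((-25.00 − 140.71) mod 360) = 194.29°.
194.29° > 59.34° ⇒ outside.

No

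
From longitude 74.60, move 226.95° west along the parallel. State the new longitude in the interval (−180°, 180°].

-152.35°

Start at +74.60°; shift −226.95° → -152.35°.
-152.35° already lies in (−180°, 180°].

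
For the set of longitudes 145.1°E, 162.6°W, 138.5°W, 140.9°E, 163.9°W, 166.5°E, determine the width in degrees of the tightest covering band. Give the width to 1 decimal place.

80.6°

Sort the longitudes: -163.9°, -162.6°, -138.5°, +140.9°, +145.1°, +166.5°.
Eastward gaps between consecutive values (wrapping around): 1.3°, 24.1°, 279.4°, 4.2°, 21.4°, 29.6°.
Largest gap = 279.4° ⇒ minimal covering band is its complement: 360° − 279.4° = 80.6°.
Band runs from +140.9° eastward to -138.5°, crossing the antimeridian.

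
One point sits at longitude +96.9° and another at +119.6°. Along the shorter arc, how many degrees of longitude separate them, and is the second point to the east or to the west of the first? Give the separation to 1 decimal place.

22.7° east

Raw difference: 119.6 − 96.9 = 22.7°.
Normalise into (−180°, 180°]: 22.7° stays 22.7°.
Positive ⇒ the second point lies to the east; separation 22.7°.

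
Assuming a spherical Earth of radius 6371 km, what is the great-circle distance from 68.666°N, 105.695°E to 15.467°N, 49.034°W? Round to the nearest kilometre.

Δλ = -49.034 − 105.695 = -154.729°.
Δφ = 15.467 − 68.666 = -53.199°.
a = sin²(Δφ/2) + cos φ₁ · cos φ₂ · sin²(Δλ/2) = 0.534332.
c = 2·atan2(√a, √(1−a)) = 1.63951 rad → d = 6371·c ≈ 10445.35 km.

10445 km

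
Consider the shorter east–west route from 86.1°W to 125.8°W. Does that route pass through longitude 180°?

Signed shortest Δλ = ((-125.8 − -86.1 + 180) mod 360) − 180 = -39.7°.
Going west by 39.7° from -86.1° reaches -125.8° without touching 180°.

No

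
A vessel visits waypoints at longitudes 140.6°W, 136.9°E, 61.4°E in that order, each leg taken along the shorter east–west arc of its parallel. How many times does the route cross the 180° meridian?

Leg 1: -140.6° → +136.9°, shortest Δλ = -82.5° (west) — crosses 180°.
Leg 2: +136.9° → +61.4°, shortest Δλ = -75.5° (west) — does not cross 180°.
Total crossings: 1.

1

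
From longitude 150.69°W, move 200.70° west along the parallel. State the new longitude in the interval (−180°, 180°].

8.61°E

Start at -150.69°; shift −200.70° → -351.39°.
-351.39° lies outside (−180°, 180°]; add 360° → +8.61°.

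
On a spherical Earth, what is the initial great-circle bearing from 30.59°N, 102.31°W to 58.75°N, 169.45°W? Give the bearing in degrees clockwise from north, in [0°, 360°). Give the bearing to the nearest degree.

Δλ = -169.45 − -102.31 = -67.14°.
θ = atan2( sin Δλ · cos φ₂ , cos φ₁ · sin φ₂ − sin φ₁ · cos φ₂ · cos Δλ )
  = atan2(-0.47803, 0.63338) = -37.043° → normalised to [0°, 360°): 322.957°.

323°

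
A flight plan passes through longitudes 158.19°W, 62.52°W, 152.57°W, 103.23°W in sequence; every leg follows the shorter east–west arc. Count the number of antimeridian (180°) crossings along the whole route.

Leg 1: -158.19° → -62.52°, shortest Δλ = 95.67° (east) — does not cross 180°.
Leg 2: -62.52° → -152.57°, shortest Δλ = -90.05° (west) — does not cross 180°.
Leg 3: -152.57° → -103.23°, shortest Δλ = 49.34° (east) — does not cross 180°.
Total crossings: 0.

0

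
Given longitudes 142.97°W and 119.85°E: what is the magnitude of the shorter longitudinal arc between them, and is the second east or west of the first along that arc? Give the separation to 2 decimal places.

Raw difference: 119.85 − -142.97 = 262.82°.
Normalise into (−180°, 180°]: 262.82° − 360° = -97.18°.
Negative ⇒ the second point lies to the west; separation 97.18°.

97.18° west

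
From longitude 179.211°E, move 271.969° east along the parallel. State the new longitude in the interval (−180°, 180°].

91.180°E

Start at +179.211°; shift +271.969° → +451.180°.
+451.180° lies outside (−180°, 180°]; subtract 360° → +91.180°.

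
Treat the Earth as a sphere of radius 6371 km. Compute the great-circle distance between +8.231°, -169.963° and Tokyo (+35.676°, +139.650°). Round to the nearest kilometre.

5939 km

Δλ = 139.650 − -169.963 = 309.613°; wrapped into (−180°, 180°]: -50.387°.
Δφ = 35.676 − 8.231 = 27.445°.
a = sin²(Δφ/2) + cos φ₁ · cos φ₂ · sin²(Δλ/2) = 0.201951.
c = 2·atan2(√a, √(1−a)) = 0.93216 rad → d = 6371·c ≈ 5938.82 km.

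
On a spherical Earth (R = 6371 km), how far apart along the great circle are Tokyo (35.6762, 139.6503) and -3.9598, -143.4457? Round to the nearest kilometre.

9091 km

Δλ = -143.4457 − 139.6503 = -283.0960°; wrapped into (−180°, 180°]: 76.9040°.
Δφ = -3.9598 − 35.6762 = -39.6360°.
a = sin²(Δφ/2) + cos φ₁ · cos φ₂ · sin²(Δλ/2) = 0.428327.
c = 2·atan2(√a, √(1−a)) = 1.42695 rad → d = 6371·c ≈ 9091.13 km.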